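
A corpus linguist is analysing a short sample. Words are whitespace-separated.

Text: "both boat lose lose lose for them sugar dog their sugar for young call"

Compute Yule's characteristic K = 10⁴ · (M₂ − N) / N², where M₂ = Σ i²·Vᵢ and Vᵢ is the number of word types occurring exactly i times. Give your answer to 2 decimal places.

510.20

Frequencies: lose:3, for:2, sugar:2, both:1, boat:1, them:1, dog:1, their:1, young:1, call:1
N = 14. Frequency spectrum: V_1=7, V_2=2, V_3=1
M₂ = 1²·7 + 2²·2 + 3²·1 = 24
K = 10000 × (24 − 14) / 14² = 510.20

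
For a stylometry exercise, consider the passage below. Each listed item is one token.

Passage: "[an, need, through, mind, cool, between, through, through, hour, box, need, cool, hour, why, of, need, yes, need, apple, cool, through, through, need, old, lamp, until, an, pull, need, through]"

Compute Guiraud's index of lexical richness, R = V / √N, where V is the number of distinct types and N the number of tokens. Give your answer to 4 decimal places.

2.9212

N = 30, V = 16.
√N = 5.477226
R = 16 / 5.477226 = 2.9212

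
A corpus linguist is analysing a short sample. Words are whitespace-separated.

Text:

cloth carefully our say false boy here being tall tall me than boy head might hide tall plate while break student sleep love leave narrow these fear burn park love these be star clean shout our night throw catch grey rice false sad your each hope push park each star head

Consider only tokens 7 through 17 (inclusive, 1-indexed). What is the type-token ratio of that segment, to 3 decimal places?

Segment tokens 7–17: here, being, tall, tall, me, than, boy, head, might, hide, tall
Segment N = 11, segment V = 9.
TTR = 9 / 11 = 0.818

0.818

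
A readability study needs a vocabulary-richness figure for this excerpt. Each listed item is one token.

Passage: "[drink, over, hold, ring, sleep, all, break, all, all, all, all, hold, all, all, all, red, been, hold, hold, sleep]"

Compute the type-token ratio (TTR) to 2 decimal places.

0.45

N = 20 tokens, V = 9 types.
TTR = V / N = 9 / 20 = 0.45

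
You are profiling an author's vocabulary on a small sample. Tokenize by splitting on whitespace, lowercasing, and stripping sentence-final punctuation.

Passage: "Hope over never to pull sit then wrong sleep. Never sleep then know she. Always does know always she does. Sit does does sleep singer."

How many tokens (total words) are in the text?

25

Tokens: hope, over, never, to, pull, sit, then, wrong, sleep, never, sleep, then, know, she, always, does, know, always, she, does, sit, does, does, sleep, singer
N = 25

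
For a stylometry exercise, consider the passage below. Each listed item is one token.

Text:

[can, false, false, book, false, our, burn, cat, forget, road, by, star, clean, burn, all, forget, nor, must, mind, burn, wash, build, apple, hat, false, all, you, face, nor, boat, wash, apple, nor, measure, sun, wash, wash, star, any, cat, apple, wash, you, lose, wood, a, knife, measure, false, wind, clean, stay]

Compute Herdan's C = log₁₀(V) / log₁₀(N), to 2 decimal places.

0.87

N = 52, V = 31.
log₁₀(V) = 1.491362, log₁₀(N) = 1.716003
C = 1.491362 / 1.716003 = 0.87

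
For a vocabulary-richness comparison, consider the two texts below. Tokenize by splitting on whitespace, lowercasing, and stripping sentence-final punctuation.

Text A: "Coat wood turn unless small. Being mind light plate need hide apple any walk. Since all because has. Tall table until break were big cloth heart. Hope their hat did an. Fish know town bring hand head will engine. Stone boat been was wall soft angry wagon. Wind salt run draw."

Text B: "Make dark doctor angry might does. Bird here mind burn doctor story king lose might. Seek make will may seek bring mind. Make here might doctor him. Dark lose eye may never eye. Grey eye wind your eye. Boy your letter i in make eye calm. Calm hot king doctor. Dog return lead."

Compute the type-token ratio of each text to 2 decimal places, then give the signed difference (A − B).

TTR(A) = 51/51 = 1.00
TTR(B) = 32/53 = 0.60
Difference = 1.00 − 0.60 = 0.40

0.40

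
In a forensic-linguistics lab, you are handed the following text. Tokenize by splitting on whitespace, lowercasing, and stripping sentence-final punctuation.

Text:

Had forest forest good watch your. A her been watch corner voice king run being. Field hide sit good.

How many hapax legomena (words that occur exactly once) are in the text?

13

Frequencies: forest:2, good:2, watch:2, had:1, your:1, a:1, her:1, been:1, corner:1, voice:1, king:1, run:1, being:1, field:1, hide:1, sit:1
Hapax (freq=1): a, been, being, corner, field, had, her, hide, king, run, sit, voice, your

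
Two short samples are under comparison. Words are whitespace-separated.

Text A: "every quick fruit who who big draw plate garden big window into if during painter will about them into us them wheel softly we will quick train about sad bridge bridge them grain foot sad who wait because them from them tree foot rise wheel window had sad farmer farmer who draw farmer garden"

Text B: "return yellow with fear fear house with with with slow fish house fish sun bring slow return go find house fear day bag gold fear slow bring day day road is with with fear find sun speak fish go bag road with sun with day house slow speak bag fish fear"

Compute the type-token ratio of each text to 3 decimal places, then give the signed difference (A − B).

TTR(A) = 32/54 = 0.593
TTR(B) = 17/51 = 0.333
Difference = 0.593 − 0.333 = 0.260

0.260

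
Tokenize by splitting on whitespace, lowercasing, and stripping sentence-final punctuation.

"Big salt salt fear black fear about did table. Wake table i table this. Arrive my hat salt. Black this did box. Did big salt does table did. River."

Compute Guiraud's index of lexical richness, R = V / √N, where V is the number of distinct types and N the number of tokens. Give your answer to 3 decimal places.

2.971

N = 29, V = 16.
√N = 5.385165
R = 16 / 5.385165 = 2.971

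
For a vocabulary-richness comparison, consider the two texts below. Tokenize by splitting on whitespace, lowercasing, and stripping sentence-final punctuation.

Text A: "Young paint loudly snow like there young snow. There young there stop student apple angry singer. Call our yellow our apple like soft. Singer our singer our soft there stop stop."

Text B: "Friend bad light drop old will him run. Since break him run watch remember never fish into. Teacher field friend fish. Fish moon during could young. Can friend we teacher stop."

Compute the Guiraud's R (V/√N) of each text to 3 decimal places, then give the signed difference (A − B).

A: V=15, N=31, R=2.694
B: V=24, N=31, R=4.311
Difference = 2.694 − 4.311 = -1.617

-1.617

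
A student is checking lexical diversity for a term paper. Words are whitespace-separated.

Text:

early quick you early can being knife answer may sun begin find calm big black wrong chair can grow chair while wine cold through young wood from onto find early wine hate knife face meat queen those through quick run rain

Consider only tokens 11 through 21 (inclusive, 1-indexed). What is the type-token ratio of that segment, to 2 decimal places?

0.91

Segment tokens 11–21: begin, find, calm, big, black, wrong, chair, can, grow, chair, while
Segment N = 11, segment V = 10.
TTR = 10 / 11 = 0.91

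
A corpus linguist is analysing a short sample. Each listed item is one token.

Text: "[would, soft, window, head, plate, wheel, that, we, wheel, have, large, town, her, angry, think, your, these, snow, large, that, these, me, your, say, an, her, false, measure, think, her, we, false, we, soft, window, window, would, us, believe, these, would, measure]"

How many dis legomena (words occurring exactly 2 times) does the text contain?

Frequencies: would:3, window:3, we:3, her:3, these:3, soft:2, wheel:2, that:2, large:2, think:2, your:2, false:2, measure:2, head:1, plate:1, have:1, town:1, angry:1, snow:1, me:1, … (4 more, each freq 1)
Words with frequency 2: false, large, measure, soft, that, think, wheel, your

8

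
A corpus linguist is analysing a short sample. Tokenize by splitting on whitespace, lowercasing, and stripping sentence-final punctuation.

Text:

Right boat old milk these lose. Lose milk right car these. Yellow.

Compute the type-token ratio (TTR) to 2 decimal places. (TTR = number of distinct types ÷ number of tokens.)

0.67

N = 12 tokens, V = 8 types.
TTR = V / N = 8 / 12 = 0.67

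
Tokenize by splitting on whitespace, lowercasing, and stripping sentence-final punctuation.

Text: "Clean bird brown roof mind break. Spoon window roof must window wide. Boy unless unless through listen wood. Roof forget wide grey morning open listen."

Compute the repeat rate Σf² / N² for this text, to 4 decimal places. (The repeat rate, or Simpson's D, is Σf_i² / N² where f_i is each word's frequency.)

Frequencies: roof:3, window:2, wide:2, unless:2, listen:2, clean:1, bird:1, brown:1, mind:1, break:1, spoon:1, must:1, boy:1, through:1, wood:1, forget:1, grey:1, morning:1, open:1
Σf² = 39; N² = 625
Repeat rate = 39 / 625 = 0.0624

0.0624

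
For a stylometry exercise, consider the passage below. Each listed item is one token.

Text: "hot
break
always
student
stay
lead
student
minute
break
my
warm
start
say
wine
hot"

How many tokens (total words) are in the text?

Tokens: hot, break, always, student, stay, lead, student, minute, break, my, warm, start, say, wine, hot
N = 15

15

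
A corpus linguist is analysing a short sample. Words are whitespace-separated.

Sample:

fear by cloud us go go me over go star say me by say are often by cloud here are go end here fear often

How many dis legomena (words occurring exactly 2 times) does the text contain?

7

Frequencies: go:4, by:3, fear:2, cloud:2, me:2, say:2, are:2, often:2, here:2, us:1, over:1, star:1, end:1
Words with frequency 2: are, cloud, fear, here, me, often, say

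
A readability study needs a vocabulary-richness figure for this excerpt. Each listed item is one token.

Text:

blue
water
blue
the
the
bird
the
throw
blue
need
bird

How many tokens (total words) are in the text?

11

Tokens: blue, water, blue, the, the, bird, the, throw, blue, need, bird
N = 11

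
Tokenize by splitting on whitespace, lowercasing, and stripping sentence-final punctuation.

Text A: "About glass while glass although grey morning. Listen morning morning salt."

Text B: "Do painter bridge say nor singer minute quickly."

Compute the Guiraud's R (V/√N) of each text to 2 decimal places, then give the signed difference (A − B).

-0.42

A: V=8, N=11, R=2.41
B: V=8, N=8, R=2.83
Difference = 2.41 − 2.83 = -0.42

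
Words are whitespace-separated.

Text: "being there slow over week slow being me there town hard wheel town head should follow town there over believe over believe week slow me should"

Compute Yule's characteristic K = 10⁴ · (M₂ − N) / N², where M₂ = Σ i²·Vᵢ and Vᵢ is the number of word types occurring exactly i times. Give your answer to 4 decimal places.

502.9586

Frequencies: there:3, slow:3, over:3, town:3, being:2, week:2, me:2, should:2, believe:2, hard:1, wheel:1, head:1, follow:1
N = 26. Frequency spectrum: V_1=4, V_2=5, V_3=4
M₂ = 1²·4 + 2²·5 + 3²·4 = 60
K = 10000 × (60 − 26) / 26² = 502.9586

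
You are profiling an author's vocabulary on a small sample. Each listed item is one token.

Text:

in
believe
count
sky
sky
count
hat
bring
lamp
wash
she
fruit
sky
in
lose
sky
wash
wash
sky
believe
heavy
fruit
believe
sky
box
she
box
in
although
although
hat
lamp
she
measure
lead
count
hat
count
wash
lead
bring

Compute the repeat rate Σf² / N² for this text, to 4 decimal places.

Frequencies: sky:6, count:4, wash:4, in:3, believe:3, hat:3, she:3, bring:2, lamp:2, fruit:2, box:2, although:2, lead:2, lose:1, heavy:1, measure:1
Σf² = 131; N² = 1681
Repeat rate = 131 / 1681 = 0.0779

0.0779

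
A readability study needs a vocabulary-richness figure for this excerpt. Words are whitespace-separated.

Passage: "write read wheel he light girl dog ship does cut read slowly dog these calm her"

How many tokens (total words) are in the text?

Tokens: write, read, wheel, he, light, girl, dog, ship, does, cut, read, slowly, dog, these, calm, her
N = 16

16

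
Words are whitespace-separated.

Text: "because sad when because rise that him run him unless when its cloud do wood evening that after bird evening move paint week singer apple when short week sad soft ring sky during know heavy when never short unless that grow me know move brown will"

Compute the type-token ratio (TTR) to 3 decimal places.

N = 46 tokens, V = 32 types.
TTR = V / N = 32 / 46 = 0.696

0.696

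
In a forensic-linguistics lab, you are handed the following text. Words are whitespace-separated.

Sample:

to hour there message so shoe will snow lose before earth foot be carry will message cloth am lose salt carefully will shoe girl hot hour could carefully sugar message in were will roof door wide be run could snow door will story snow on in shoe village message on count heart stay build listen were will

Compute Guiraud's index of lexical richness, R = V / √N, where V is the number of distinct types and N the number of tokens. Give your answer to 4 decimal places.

N = 57, V = 36.
√N = 7.549834
R = 36 / 7.549834 = 4.7683

4.7683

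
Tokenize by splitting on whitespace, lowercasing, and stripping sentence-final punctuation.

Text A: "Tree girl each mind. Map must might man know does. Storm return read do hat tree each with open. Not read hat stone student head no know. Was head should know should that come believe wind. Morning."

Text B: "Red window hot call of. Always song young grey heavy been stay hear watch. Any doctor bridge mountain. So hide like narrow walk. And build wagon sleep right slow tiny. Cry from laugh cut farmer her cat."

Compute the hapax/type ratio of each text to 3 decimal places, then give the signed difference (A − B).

-0.241

A: hapax=22, V=29, ratio=0.759
B: hapax=37, V=37, ratio=1.000
Difference = 0.759 − 1.000 = -0.241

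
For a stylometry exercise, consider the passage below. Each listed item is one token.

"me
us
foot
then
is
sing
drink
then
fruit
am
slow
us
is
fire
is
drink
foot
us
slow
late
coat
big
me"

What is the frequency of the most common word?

Frequencies: us:3, is:3, me:2, foot:2, then:2, drink:2, slow:2, sing:1, fruit:1, am:1, fire:1, late:1, coat:1, big:1
Most common: 'us' with frequency 3.

3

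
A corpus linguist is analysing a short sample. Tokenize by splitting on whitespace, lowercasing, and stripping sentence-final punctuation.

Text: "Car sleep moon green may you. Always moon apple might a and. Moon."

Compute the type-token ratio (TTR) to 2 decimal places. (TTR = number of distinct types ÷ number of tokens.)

N = 13 tokens, V = 11 types.
TTR = V / N = 11 / 13 = 0.85

0.85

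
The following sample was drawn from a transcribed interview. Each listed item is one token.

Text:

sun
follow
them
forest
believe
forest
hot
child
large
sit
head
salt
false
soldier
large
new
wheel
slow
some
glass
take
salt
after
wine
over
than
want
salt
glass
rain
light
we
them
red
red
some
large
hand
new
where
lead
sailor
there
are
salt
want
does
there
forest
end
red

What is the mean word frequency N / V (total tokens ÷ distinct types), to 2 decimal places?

N = 51 tokens, V = 36 types.
Mean frequency = N / V = 51 / 36 = 1.42

1.42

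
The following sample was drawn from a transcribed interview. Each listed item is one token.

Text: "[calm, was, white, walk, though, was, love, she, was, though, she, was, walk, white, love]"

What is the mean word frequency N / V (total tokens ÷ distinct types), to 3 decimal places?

N = 15 tokens, V = 7 types.
Mean frequency = N / V = 15 / 7 = 2.143

2.143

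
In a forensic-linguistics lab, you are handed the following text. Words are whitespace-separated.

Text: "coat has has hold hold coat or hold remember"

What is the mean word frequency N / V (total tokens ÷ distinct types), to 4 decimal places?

N = 9 tokens, V = 5 types.
Mean frequency = N / V = 9 / 5 = 1.8000

1.8000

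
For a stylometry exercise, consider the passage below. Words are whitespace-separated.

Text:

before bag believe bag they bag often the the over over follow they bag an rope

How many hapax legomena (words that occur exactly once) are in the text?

6

Frequencies: bag:4, they:2, the:2, over:2, before:1, believe:1, often:1, follow:1, an:1, rope:1
Hapax (freq=1): an, before, believe, follow, often, rope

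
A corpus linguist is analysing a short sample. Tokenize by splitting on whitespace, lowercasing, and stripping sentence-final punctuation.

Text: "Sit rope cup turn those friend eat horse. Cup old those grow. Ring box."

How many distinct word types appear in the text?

12

Distinct types: {box, cup, eat, friend, grow, horse, old, ring, rope, sit, those, turn}
V = 12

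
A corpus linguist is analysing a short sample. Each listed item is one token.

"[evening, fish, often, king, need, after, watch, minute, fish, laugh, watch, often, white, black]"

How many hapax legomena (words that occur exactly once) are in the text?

Frequencies: fish:2, often:2, watch:2, evening:1, king:1, need:1, after:1, minute:1, laugh:1, white:1, black:1
Hapax (freq=1): after, black, evening, king, laugh, minute, need, white

8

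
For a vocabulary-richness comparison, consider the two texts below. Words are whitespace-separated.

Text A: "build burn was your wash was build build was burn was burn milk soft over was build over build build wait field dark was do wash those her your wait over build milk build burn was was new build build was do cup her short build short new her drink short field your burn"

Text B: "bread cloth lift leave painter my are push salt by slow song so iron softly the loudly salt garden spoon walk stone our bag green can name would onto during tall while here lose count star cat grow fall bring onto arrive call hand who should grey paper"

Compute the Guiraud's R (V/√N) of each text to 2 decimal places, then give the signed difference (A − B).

A: V=18, N=54, R=2.45
B: V=46, N=48, R=6.64
Difference = 2.45 − 6.64 = -4.19

-4.19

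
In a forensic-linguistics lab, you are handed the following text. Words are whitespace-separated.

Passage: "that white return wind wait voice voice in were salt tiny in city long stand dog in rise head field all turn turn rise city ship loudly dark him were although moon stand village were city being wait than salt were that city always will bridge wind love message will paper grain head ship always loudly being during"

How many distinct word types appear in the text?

Distinct types: {all, although, always, being, bridge, city, dark, dog, during, field, grain, head, him, in, long, loudly, love, message, moon, paper, return, rise, salt, ship, stand, than, that, tiny, turn, village, voice, wait, were, white, will, wind}
V = 36

36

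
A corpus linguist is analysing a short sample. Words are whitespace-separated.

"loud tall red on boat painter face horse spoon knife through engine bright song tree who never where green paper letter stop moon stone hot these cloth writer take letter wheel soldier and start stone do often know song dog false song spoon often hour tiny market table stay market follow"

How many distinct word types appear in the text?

44

Distinct types: {and, boat, bright, cloth, do, dog, engine, face, false, follow, green, horse, hot, hour, knife, know, letter, loud, market, moon, never, often, on, painter, paper, red, soldier, song, spoon, start, stay, stone, stop, table, take, tall, these, through, tiny, tree, wheel, where, who, writer}
V = 44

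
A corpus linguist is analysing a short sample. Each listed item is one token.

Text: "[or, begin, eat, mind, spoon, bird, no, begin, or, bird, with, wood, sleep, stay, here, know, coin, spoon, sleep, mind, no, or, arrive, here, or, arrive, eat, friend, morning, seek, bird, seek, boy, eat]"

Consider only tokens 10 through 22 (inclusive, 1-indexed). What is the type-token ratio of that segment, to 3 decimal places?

0.923

Segment tokens 10–22: bird, with, wood, sleep, stay, here, know, coin, spoon, sleep, mind, no, or
Segment N = 13, segment V = 12.
TTR = 12 / 13 = 0.923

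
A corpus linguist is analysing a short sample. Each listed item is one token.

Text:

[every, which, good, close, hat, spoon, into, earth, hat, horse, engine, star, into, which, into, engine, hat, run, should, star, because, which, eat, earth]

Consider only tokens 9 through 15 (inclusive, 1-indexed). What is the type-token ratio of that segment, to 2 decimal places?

0.86

Segment tokens 9–15: hat, horse, engine, star, into, which, into
Segment N = 7, segment V = 6.
TTR = 6 / 7 = 0.86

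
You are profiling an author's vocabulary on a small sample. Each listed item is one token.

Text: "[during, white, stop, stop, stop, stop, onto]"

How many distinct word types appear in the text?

4

Distinct types: {during, onto, stop, white}
V = 4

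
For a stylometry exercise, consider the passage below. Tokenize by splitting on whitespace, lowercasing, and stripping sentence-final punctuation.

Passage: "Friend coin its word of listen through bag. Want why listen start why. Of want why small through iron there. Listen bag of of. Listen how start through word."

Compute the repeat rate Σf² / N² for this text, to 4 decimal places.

0.0868

Frequencies: of:4, listen:4, through:3, why:3, word:2, bag:2, want:2, start:2, friend:1, coin:1, its:1, small:1, iron:1, there:1, how:1
Σf² = 73; N² = 841
Repeat rate = 73 / 841 = 0.0868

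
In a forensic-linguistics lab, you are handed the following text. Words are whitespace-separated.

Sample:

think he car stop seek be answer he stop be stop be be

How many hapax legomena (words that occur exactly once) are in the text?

Frequencies: be:4, stop:3, he:2, think:1, car:1, seek:1, answer:1
Hapax (freq=1): answer, car, seek, think

4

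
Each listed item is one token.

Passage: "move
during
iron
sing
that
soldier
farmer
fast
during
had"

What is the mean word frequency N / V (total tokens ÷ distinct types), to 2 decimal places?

N = 10 tokens, V = 9 types.
Mean frequency = N / V = 10 / 9 = 1.11

1.11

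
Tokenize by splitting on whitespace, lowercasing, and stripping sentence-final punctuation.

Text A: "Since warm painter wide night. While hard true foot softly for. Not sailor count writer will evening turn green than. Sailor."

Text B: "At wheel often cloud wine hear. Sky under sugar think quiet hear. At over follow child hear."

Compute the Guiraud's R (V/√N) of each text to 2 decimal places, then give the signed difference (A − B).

0.96

A: V=20, N=21, R=4.36
B: V=14, N=17, R=3.40
Difference = 4.36 − 3.40 = 0.96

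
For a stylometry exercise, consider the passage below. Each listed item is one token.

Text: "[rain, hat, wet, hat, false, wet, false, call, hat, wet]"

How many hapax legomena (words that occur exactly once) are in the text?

Frequencies: hat:3, wet:3, false:2, rain:1, call:1
Hapax (freq=1): call, rain

2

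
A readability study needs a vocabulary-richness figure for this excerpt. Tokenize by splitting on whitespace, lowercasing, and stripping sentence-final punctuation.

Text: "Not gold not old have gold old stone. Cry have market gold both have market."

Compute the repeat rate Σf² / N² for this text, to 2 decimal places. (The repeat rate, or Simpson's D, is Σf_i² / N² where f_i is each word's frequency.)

Frequencies: gold:3, have:3, not:2, old:2, market:2, stone:1, cry:1, both:1
Σf² = 33; N² = 225
Repeat rate = 33 / 225 = 0.15

0.15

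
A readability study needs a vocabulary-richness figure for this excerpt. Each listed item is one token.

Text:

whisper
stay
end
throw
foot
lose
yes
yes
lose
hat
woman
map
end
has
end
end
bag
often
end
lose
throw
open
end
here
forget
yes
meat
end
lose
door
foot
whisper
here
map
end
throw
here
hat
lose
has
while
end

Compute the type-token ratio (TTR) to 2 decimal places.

N = 42 tokens, V = 19 types.
TTR = V / N = 19 / 42 = 0.45

0.45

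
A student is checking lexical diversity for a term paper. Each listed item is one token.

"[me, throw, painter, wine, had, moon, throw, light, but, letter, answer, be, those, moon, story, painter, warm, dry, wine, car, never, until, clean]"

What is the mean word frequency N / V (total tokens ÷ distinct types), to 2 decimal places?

N = 23 tokens, V = 19 types.
Mean frequency = N / V = 23 / 19 = 1.21

1.21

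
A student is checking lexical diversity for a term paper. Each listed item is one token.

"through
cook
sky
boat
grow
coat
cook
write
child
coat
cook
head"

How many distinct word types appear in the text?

Distinct types: {boat, child, coat, cook, grow, head, sky, through, write}
V = 9

9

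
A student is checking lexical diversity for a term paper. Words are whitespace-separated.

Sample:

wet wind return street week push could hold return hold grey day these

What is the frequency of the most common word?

2

Frequencies: return:2, hold:2, wet:1, wind:1, street:1, week:1, push:1, could:1, grey:1, day:1, these:1
Most common: 'return' with frequency 2.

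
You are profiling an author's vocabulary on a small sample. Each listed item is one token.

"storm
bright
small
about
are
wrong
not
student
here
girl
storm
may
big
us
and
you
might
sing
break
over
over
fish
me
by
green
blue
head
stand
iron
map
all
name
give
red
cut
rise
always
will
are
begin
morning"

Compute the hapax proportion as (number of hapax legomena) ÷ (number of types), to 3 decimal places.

Frequencies: storm:2, are:2, over:2, bright:1, small:1, about:1, wrong:1, not:1, student:1, here:1, girl:1, may:1, big:1, us:1, and:1, you:1, might:1, sing:1, break:1, fish:1, … (18 more, each freq 1)
Hapax count = 35; type count = 38.
Ratio = 35 / 38 = 0.921

0.921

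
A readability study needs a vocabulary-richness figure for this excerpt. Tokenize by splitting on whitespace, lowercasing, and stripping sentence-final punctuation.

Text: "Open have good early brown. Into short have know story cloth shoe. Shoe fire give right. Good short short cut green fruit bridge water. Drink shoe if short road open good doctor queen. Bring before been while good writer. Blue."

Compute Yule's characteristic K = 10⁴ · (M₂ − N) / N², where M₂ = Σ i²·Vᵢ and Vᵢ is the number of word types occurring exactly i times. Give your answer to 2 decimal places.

212.50

Frequencies: good:4, short:4, shoe:3, open:2, have:2, early:1, brown:1, into:1, know:1, story:1, cloth:1, fire:1, give:1, right:1, cut:1, green:1, fruit:1, bridge:1, water:1, drink:1, … (10 more, each freq 1)
N = 40. Frequency spectrum: V_1=25, V_2=2, V_3=1, V_4=2
M₂ = 1²·25 + 2²·2 + 3²·1 + 4²·2 = 74
K = 10000 × (74 − 40) / 40² = 212.50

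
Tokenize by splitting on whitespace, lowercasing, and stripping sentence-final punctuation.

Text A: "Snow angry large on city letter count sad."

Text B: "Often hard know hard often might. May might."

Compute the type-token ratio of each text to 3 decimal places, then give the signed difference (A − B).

TTR(A) = 8/8 = 1.000
TTR(B) = 5/8 = 0.625
Difference = 1.000 − 0.625 = 0.375

0.375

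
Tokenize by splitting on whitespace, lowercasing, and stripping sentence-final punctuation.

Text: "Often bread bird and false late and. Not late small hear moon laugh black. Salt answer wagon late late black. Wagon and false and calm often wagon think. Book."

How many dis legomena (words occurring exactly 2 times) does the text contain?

3

Frequencies: and:4, late:4, wagon:3, often:2, false:2, black:2, bread:1, bird:1, not:1, small:1, hear:1, moon:1, laugh:1, salt:1, answer:1, calm:1, think:1, book:1
Words with frequency 2: black, false, often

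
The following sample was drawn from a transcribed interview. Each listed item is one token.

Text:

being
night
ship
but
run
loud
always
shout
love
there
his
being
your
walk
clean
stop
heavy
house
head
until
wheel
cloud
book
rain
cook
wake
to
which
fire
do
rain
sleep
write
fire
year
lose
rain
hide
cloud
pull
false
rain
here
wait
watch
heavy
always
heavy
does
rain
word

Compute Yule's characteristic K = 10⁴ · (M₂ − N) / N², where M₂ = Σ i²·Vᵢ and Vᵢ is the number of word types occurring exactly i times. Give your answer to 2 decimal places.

Frequencies: rain:5, heavy:3, being:2, always:2, cloud:2, fire:2, night:1, ship:1, but:1, run:1, loud:1, shout:1, love:1, there:1, his:1, your:1, walk:1, clean:1, stop:1, house:1, … (21 more, each freq 1)
N = 51. Frequency spectrum: V_1=35, V_2=4, V_3=1, V_5=1
M₂ = 1²·35 + 2²·4 + 3²·1 + 5²·1 = 85
K = 10000 × (85 − 51) / 51² = 130.72

130.72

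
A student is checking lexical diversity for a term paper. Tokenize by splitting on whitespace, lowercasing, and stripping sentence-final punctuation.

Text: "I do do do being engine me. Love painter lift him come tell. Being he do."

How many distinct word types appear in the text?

12

Distinct types: {being, come, do, engine, he, him, i, lift, love, me, painter, tell}
V = 12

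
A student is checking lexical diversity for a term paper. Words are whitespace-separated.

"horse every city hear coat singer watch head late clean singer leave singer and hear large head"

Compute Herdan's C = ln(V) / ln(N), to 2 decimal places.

N = 17, V = 13.
ln(V) = 2.564949, ln(N) = 2.833213
C = 2.564949 / 2.833213 = 0.91

0.91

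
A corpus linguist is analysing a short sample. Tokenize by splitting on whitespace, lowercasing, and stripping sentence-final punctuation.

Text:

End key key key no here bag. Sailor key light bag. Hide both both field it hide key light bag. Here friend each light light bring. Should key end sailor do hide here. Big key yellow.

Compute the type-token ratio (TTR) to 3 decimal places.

N = 36 tokens, V = 18 types.
TTR = V / N = 18 / 36 = 0.500

0.500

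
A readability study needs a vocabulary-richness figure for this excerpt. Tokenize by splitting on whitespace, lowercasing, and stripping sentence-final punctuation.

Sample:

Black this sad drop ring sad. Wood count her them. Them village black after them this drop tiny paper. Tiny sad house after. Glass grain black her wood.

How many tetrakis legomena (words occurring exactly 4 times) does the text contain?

0

Frequencies: black:3, sad:3, them:3, this:2, drop:2, wood:2, her:2, after:2, tiny:2, ring:1, count:1, village:1, paper:1, house:1, glass:1, grain:1
Words with frequency 4: (none)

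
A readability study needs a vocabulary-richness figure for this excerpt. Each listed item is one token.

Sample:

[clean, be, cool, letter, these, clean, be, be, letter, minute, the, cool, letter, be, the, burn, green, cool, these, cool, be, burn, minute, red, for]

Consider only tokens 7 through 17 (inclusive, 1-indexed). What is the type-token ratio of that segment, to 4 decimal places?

0.6364

Segment tokens 7–17: be, be, letter, minute, the, cool, letter, be, the, burn, green
Segment N = 11, segment V = 7.
TTR = 7 / 11 = 0.6364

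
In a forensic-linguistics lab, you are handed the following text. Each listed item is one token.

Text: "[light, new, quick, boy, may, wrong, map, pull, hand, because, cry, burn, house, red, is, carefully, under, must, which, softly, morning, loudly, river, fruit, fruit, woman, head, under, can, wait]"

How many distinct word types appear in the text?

28

Distinct types: {because, boy, burn, can, carefully, cry, fruit, hand, head, house, is, light, loudly, map, may, morning, must, new, pull, quick, red, river, softly, under, wait, which, woman, wrong}
V = 28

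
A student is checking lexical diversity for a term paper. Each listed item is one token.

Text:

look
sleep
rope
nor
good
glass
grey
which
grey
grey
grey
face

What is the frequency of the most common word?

Frequencies: grey:4, look:1, sleep:1, rope:1, nor:1, good:1, glass:1, which:1, face:1
Most common: 'grey' with frequency 4.

4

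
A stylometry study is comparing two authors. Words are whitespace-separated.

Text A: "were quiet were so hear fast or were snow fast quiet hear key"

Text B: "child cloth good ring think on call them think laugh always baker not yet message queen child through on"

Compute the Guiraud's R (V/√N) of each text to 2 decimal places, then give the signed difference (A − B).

-1.45

A: V=8, N=13, R=2.22
B: V=16, N=19, R=3.67
Difference = 2.22 − 3.67 = -1.45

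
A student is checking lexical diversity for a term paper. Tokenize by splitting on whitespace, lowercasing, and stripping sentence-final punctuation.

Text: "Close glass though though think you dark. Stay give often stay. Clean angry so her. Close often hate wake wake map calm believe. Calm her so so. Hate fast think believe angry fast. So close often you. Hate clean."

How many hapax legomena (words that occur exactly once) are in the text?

4

Frequencies: so:4, close:3, often:3, hate:3, though:2, think:2, you:2, stay:2, clean:2, angry:2, her:2, wake:2, calm:2, believe:2, fast:2, glass:1, dark:1, give:1, map:1
Hapax (freq=1): dark, give, glass, map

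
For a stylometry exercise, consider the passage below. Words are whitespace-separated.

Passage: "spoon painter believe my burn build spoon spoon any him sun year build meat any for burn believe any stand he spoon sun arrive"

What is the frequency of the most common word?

4

Frequencies: spoon:4, any:3, believe:2, burn:2, build:2, sun:2, painter:1, my:1, him:1, year:1, meat:1, for:1, stand:1, he:1, arrive:1
Most common: 'spoon' with frequency 4.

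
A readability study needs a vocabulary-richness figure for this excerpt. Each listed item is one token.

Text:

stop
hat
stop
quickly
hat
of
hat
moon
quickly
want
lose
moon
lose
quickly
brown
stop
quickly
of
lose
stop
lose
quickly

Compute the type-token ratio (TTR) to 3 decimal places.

N = 22 tokens, V = 8 types.
TTR = V / N = 8 / 22 = 0.364

0.364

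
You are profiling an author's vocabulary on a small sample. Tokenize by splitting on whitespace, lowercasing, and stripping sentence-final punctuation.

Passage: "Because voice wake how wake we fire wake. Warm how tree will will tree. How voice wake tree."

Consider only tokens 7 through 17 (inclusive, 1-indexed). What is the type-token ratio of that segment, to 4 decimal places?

0.6364

Segment tokens 7–17: fire, wake, warm, how, tree, will, will, tree, how, voice, wake
Segment N = 11, segment V = 7.
TTR = 7 / 11 = 0.6364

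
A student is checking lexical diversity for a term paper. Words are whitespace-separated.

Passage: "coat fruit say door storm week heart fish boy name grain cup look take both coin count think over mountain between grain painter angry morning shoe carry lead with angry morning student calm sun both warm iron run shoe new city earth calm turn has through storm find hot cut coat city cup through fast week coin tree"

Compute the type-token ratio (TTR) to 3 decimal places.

N = 58 tokens, V = 45 types.
TTR = V / N = 45 / 58 = 0.776

0.776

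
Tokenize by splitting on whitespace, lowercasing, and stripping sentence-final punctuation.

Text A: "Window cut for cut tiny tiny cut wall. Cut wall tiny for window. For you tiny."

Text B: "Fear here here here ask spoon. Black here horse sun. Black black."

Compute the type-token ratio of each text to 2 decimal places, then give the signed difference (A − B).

TTR(A) = 6/16 = 0.38
TTR(B) = 7/12 = 0.58
Difference = 0.38 − 0.58 = -0.20

-0.20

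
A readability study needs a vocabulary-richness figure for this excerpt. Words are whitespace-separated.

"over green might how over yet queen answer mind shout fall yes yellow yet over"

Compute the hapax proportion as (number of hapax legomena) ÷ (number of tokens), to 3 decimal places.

Frequencies: over:3, yet:2, green:1, might:1, how:1, queen:1, answer:1, mind:1, shout:1, fall:1, yes:1, yellow:1
Hapax count = 10; token count = 15.
Ratio = 10 / 15 = 0.667

0.667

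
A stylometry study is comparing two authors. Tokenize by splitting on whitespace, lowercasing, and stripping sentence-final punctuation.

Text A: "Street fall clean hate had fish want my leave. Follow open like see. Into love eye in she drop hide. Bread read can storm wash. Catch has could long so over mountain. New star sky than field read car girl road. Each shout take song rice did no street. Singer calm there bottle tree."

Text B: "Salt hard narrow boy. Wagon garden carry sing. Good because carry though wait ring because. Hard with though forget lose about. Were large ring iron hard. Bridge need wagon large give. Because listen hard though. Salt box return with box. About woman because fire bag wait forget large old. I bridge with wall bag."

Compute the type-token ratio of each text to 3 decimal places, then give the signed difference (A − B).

TTR(A) = 52/54 = 0.963
TTR(B) = 32/54 = 0.593
Difference = 0.963 − 0.593 = 0.370

0.370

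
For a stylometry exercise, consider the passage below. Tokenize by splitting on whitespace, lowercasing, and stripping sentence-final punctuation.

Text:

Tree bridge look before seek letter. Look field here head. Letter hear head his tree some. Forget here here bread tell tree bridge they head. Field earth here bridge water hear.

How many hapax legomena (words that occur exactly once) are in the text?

10

Frequencies: here:4, tree:3, bridge:3, head:3, look:2, letter:2, field:2, hear:2, before:1, seek:1, his:1, some:1, forget:1, bread:1, tell:1, they:1, earth:1, water:1
Hapax (freq=1): before, bread, earth, forget, his, seek, some, tell, they, water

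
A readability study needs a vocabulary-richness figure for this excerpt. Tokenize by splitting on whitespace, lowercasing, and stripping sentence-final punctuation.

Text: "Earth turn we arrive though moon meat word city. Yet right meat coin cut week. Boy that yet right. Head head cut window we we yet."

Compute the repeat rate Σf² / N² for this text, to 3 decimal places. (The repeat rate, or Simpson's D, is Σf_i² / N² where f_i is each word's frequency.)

Frequencies: we:3, yet:3, meat:2, right:2, cut:2, head:2, earth:1, turn:1, arrive:1, though:1, moon:1, word:1, city:1, coin:1, week:1, boy:1, that:1, window:1
Σf² = 46; N² = 676
Repeat rate = 46 / 676 = 0.068

0.068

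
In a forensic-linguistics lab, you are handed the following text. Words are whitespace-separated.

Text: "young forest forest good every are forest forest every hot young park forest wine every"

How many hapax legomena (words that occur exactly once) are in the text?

Frequencies: forest:5, every:3, young:2, good:1, are:1, hot:1, park:1, wine:1
Hapax (freq=1): are, good, hot, park, wine

5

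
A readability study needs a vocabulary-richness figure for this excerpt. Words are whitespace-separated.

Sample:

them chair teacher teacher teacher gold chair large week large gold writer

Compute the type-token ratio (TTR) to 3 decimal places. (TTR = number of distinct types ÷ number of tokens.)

N = 12 tokens, V = 7 types.
TTR = V / N = 7 / 12 = 0.583

0.583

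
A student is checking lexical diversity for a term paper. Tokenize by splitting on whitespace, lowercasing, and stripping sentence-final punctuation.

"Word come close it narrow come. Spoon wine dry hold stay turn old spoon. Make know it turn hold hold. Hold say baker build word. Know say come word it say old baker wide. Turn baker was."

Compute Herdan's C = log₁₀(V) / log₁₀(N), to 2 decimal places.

N = 37, V = 19.
log₁₀(V) = 1.278754, log₁₀(N) = 1.568202
C = 1.278754 / 1.568202 = 0.82

0.82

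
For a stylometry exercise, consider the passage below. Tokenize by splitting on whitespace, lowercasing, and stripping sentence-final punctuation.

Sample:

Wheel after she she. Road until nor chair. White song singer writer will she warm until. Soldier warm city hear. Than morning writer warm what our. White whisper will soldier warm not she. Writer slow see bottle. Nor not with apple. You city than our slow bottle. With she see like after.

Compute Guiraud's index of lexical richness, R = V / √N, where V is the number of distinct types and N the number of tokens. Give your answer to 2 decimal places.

4.02

N = 52, V = 29.
√N = 7.211103
R = 29 / 7.211103 = 4.02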